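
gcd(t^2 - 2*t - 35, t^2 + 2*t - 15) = t + 5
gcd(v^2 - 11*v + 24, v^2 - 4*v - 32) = v - 8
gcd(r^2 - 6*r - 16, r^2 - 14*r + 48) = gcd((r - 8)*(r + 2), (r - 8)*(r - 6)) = r - 8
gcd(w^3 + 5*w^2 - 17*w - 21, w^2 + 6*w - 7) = w + 7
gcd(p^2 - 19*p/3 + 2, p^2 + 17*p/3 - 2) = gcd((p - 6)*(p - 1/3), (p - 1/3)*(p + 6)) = p - 1/3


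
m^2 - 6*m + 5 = (m - 5)*(m - 1)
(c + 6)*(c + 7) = c^2 + 13*c + 42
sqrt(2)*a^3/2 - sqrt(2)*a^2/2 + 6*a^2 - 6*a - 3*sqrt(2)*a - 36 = (a - 3)*(a + 6*sqrt(2))*(sqrt(2)*a/2 + sqrt(2))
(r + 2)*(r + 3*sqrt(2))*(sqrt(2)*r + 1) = sqrt(2)*r^3 + 2*sqrt(2)*r^2 + 7*r^2 + 3*sqrt(2)*r + 14*r + 6*sqrt(2)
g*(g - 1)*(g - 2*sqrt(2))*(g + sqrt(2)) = g^4 - sqrt(2)*g^3 - g^3 - 4*g^2 + sqrt(2)*g^2 + 4*g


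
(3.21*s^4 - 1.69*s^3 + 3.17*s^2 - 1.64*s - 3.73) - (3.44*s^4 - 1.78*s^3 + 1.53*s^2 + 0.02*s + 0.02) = -0.23*s^4 + 0.0900000000000001*s^3 + 1.64*s^2 - 1.66*s - 3.75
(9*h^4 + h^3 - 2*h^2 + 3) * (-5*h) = -45*h^5 - 5*h^4 + 10*h^3 - 15*h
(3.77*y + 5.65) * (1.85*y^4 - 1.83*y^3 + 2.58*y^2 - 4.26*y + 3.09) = 6.9745*y^5 + 3.5534*y^4 - 0.612900000000002*y^3 - 1.4832*y^2 - 12.4197*y + 17.4585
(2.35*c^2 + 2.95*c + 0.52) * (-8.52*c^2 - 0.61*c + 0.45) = -20.022*c^4 - 26.5675*c^3 - 5.1724*c^2 + 1.0103*c + 0.234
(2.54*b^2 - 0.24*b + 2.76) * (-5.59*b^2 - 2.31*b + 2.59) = -14.1986*b^4 - 4.5258*b^3 - 8.2954*b^2 - 6.9972*b + 7.1484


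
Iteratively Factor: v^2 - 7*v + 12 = (v - 4)*(v - 3)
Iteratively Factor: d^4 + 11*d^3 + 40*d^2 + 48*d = (d + 4)*(d^3 + 7*d^2 + 12*d) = (d + 3)*(d + 4)*(d^2 + 4*d) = d*(d + 3)*(d + 4)*(d + 4)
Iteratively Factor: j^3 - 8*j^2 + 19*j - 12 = (j - 3)*(j^2 - 5*j + 4) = (j - 4)*(j - 3)*(j - 1)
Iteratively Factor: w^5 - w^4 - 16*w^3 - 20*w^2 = (w)*(w^4 - w^3 - 16*w^2 - 20*w) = w*(w - 5)*(w^3 + 4*w^2 + 4*w) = w*(w - 5)*(w + 2)*(w^2 + 2*w) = w^2*(w - 5)*(w + 2)*(w + 2)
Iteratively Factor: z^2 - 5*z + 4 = (z - 1)*(z - 4)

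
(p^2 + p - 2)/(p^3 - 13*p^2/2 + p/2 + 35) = 2*(p - 1)/(2*p^2 - 17*p + 35)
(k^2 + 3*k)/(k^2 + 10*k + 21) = k/(k + 7)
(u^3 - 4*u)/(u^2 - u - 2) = u*(u + 2)/(u + 1)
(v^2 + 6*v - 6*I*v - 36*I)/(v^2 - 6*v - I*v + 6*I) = (v^2 + 6*v*(1 - I) - 36*I)/(v^2 - v*(6 + I) + 6*I)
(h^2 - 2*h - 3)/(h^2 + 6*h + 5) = (h - 3)/(h + 5)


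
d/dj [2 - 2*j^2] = -4*j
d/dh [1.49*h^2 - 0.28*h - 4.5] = 2.98*h - 0.28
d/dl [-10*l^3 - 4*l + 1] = -30*l^2 - 4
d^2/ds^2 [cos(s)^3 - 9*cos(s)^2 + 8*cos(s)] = -35*cos(s)/4 + 18*cos(2*s) - 9*cos(3*s)/4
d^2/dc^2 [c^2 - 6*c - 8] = 2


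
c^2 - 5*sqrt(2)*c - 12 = (c - 6*sqrt(2))*(c + sqrt(2))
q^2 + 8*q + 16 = (q + 4)^2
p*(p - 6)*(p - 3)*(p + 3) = p^4 - 6*p^3 - 9*p^2 + 54*p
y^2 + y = y*(y + 1)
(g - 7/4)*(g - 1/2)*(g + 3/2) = g^3 - 3*g^2/4 - 5*g/2 + 21/16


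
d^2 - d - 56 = (d - 8)*(d + 7)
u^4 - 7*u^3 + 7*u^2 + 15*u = u*(u - 5)*(u - 3)*(u + 1)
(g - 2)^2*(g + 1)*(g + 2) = g^4 - g^3 - 6*g^2 + 4*g + 8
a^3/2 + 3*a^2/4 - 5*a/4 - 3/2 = (a/2 + 1)*(a - 3/2)*(a + 1)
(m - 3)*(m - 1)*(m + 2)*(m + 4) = m^4 + 2*m^3 - 13*m^2 - 14*m + 24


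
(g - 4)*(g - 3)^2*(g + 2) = g^4 - 8*g^3 + 13*g^2 + 30*g - 72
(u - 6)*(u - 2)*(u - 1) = u^3 - 9*u^2 + 20*u - 12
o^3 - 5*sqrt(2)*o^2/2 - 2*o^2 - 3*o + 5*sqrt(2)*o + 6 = (o - 2)*(o - 3*sqrt(2))*(o + sqrt(2)/2)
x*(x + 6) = x^2 + 6*x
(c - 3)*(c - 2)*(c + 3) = c^3 - 2*c^2 - 9*c + 18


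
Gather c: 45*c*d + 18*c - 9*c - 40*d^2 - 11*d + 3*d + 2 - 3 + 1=c*(45*d + 9) - 40*d^2 - 8*d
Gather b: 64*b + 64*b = 128*b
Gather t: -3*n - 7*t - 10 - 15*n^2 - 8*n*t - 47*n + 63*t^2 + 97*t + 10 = -15*n^2 - 50*n + 63*t^2 + t*(90 - 8*n)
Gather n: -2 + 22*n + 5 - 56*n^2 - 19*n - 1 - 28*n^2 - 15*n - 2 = -84*n^2 - 12*n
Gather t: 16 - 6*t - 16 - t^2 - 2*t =-t^2 - 8*t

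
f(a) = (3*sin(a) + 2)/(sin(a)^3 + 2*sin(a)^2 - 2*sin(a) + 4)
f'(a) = (3*sin(a) + 2)*(-3*sin(a)^2*cos(a) - 4*sin(a)*cos(a) + 2*cos(a))/(sin(a)^3 + 2*sin(a)^2 - 2*sin(a) + 4)^2 + 3*cos(a)/(sin(a)^3 + 2*sin(a)^2 - 2*sin(a) + 4)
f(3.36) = 0.30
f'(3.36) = -0.82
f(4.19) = -0.09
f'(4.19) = -0.21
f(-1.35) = -0.13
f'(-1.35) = 0.08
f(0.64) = 1.02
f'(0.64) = 0.33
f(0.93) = 1.05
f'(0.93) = -0.04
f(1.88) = 1.02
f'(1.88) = 0.10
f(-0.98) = -0.08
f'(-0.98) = 0.24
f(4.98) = -0.13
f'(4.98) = 0.10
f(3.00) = 0.64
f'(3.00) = -1.02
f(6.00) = 0.25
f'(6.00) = 0.76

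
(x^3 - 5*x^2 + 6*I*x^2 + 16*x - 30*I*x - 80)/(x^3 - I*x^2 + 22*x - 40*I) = (x^2 + x*(-5 + 8*I) - 40*I)/(x^2 + I*x + 20)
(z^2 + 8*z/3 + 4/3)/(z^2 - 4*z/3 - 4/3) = (z + 2)/(z - 2)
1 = 1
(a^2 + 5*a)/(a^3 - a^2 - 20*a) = (a + 5)/(a^2 - a - 20)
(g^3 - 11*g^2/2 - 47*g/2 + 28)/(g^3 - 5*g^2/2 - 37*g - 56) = (g - 1)/(g + 2)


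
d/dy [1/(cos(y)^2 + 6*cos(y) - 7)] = 2*(cos(y) + 3)*sin(y)/(cos(y)^2 + 6*cos(y) - 7)^2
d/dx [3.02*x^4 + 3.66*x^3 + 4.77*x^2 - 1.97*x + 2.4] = 12.08*x^3 + 10.98*x^2 + 9.54*x - 1.97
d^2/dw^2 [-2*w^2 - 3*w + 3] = -4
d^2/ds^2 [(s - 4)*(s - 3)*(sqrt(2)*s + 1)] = 6*sqrt(2)*s - 14*sqrt(2) + 2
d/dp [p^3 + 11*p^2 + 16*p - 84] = 3*p^2 + 22*p + 16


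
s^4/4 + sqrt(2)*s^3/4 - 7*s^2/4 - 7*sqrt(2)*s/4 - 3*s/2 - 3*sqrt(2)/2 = (s/2 + 1/2)*(s/2 + sqrt(2)/2)*(s - 3)*(s + 2)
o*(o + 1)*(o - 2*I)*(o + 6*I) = o^4 + o^3 + 4*I*o^3 + 12*o^2 + 4*I*o^2 + 12*o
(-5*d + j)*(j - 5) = -5*d*j + 25*d + j^2 - 5*j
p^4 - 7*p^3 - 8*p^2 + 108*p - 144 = (p - 6)*(p - 3)*(p - 2)*(p + 4)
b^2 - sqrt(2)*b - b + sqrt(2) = (b - 1)*(b - sqrt(2))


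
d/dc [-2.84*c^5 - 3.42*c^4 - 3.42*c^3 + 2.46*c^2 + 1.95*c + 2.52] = -14.2*c^4 - 13.68*c^3 - 10.26*c^2 + 4.92*c + 1.95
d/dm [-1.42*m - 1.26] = -1.42000000000000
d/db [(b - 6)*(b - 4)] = 2*b - 10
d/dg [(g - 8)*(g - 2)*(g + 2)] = 3*g^2 - 16*g - 4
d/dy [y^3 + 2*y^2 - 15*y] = 3*y^2 + 4*y - 15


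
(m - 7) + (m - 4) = 2*m - 11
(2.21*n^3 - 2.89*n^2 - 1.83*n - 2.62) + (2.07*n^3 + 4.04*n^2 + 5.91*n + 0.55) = 4.28*n^3 + 1.15*n^2 + 4.08*n - 2.07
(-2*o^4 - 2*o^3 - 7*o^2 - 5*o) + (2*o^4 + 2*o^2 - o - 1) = -2*o^3 - 5*o^2 - 6*o - 1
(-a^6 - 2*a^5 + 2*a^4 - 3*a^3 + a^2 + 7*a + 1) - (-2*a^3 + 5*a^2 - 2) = -a^6 - 2*a^5 + 2*a^4 - a^3 - 4*a^2 + 7*a + 3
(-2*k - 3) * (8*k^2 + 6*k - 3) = -16*k^3 - 36*k^2 - 12*k + 9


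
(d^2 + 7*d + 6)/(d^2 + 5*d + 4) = (d + 6)/(d + 4)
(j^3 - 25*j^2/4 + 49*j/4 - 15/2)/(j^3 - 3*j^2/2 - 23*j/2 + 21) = (4*j - 5)/(2*(2*j + 7))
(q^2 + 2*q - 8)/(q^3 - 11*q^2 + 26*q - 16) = (q + 4)/(q^2 - 9*q + 8)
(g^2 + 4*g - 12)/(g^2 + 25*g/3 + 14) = 3*(g - 2)/(3*g + 7)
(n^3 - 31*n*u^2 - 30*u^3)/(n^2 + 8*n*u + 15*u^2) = (n^2 - 5*n*u - 6*u^2)/(n + 3*u)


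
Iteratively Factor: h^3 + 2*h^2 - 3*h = (h + 3)*(h^2 - h) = h*(h + 3)*(h - 1)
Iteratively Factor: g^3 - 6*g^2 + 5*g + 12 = (g + 1)*(g^2 - 7*g + 12) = (g - 4)*(g + 1)*(g - 3)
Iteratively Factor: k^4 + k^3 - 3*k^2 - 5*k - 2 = (k + 1)*(k^3 - 3*k - 2) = (k + 1)^2*(k^2 - k - 2) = (k - 2)*(k + 1)^2*(k + 1)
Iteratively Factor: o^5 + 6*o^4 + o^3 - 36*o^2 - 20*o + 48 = (o + 4)*(o^4 + 2*o^3 - 7*o^2 - 8*o + 12) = (o - 1)*(o + 4)*(o^3 + 3*o^2 - 4*o - 12) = (o - 1)*(o + 2)*(o + 4)*(o^2 + o - 6) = (o - 2)*(o - 1)*(o + 2)*(o + 4)*(o + 3)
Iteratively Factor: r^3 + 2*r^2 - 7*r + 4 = (r + 4)*(r^2 - 2*r + 1) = (r - 1)*(r + 4)*(r - 1)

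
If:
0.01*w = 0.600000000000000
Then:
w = 60.00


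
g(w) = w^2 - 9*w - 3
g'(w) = 2*w - 9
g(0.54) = -7.57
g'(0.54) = -7.92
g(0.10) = -3.89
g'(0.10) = -8.80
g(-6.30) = 93.39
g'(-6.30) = -21.60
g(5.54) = -22.17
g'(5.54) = 2.08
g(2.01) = -17.05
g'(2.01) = -4.98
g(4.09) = -23.08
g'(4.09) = -0.82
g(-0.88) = 5.69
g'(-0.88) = -10.76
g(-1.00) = 7.00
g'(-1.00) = -11.00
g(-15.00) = 357.00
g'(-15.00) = -39.00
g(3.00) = -21.00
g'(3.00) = -3.00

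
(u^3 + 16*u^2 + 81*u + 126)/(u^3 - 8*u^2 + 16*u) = (u^3 + 16*u^2 + 81*u + 126)/(u*(u^2 - 8*u + 16))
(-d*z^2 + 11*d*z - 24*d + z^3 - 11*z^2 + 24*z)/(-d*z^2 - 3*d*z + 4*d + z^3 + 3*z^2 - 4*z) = (z^2 - 11*z + 24)/(z^2 + 3*z - 4)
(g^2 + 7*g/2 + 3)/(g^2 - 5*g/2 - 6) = (g + 2)/(g - 4)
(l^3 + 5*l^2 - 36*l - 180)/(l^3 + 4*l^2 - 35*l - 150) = (l + 6)/(l + 5)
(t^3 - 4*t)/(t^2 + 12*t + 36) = t*(t^2 - 4)/(t^2 + 12*t + 36)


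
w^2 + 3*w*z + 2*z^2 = (w + z)*(w + 2*z)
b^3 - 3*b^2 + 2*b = b*(b - 2)*(b - 1)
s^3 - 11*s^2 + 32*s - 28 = (s - 7)*(s - 2)^2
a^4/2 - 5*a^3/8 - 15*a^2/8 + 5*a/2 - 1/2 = (a/2 + 1)*(a - 2)*(a - 1)*(a - 1/4)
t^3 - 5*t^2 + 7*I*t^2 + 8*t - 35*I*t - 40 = (t - 5)*(t - I)*(t + 8*I)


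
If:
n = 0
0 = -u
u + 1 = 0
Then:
No Solution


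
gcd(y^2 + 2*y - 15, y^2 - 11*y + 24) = y - 3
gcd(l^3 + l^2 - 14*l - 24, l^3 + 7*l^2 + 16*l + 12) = l^2 + 5*l + 6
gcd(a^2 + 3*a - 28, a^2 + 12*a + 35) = a + 7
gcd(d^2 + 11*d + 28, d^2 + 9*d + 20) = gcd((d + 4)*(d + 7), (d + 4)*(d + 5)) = d + 4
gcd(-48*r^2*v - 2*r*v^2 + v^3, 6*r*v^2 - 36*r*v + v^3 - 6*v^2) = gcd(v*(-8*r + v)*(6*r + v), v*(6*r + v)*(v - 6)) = 6*r*v + v^2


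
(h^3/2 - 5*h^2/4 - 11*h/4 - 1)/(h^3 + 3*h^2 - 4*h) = (2*h^3 - 5*h^2 - 11*h - 4)/(4*h*(h^2 + 3*h - 4))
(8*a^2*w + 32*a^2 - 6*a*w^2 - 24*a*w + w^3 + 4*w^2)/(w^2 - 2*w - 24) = (8*a^2 - 6*a*w + w^2)/(w - 6)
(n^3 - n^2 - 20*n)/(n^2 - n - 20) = n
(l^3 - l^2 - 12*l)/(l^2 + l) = (l^2 - l - 12)/(l + 1)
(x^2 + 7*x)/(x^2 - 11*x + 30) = x*(x + 7)/(x^2 - 11*x + 30)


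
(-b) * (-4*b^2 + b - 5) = 4*b^3 - b^2 + 5*b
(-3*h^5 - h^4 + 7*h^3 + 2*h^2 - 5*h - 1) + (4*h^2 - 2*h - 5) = -3*h^5 - h^4 + 7*h^3 + 6*h^2 - 7*h - 6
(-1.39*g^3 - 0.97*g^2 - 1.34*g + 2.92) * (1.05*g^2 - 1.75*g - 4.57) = -1.4595*g^5 + 1.414*g^4 + 6.6428*g^3 + 9.8439*g^2 + 1.0138*g - 13.3444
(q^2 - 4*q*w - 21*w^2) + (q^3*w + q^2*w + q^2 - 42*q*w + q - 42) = q^3*w + q^2*w + 2*q^2 - 46*q*w + q - 21*w^2 - 42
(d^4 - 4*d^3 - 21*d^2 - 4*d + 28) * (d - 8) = d^5 - 12*d^4 + 11*d^3 + 164*d^2 + 60*d - 224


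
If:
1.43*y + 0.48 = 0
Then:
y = -0.34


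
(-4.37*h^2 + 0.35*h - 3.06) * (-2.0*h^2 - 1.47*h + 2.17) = 8.74*h^4 + 5.7239*h^3 - 3.8774*h^2 + 5.2577*h - 6.6402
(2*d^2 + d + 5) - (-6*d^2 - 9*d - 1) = 8*d^2 + 10*d + 6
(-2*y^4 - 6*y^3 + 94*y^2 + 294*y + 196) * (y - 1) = -2*y^5 - 4*y^4 + 100*y^3 + 200*y^2 - 98*y - 196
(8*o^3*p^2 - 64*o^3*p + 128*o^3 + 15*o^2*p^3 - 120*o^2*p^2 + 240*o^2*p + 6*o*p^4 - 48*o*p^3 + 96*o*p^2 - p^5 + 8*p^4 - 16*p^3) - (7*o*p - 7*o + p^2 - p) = 8*o^3*p^2 - 64*o^3*p + 128*o^3 + 15*o^2*p^3 - 120*o^2*p^2 + 240*o^2*p + 6*o*p^4 - 48*o*p^3 + 96*o*p^2 - 7*o*p + 7*o - p^5 + 8*p^4 - 16*p^3 - p^2 + p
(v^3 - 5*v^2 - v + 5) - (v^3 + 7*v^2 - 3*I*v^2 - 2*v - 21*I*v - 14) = -12*v^2 + 3*I*v^2 + v + 21*I*v + 19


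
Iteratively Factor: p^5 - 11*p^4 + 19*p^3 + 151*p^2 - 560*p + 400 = (p - 4)*(p^4 - 7*p^3 - 9*p^2 + 115*p - 100) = (p - 4)*(p - 1)*(p^3 - 6*p^2 - 15*p + 100) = (p - 5)*(p - 4)*(p - 1)*(p^2 - p - 20) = (p - 5)^2*(p - 4)*(p - 1)*(p + 4)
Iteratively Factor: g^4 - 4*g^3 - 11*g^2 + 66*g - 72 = (g + 4)*(g^3 - 8*g^2 + 21*g - 18) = (g - 3)*(g + 4)*(g^2 - 5*g + 6) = (g - 3)*(g - 2)*(g + 4)*(g - 3)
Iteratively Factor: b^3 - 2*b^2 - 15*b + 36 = (b - 3)*(b^2 + b - 12) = (b - 3)^2*(b + 4)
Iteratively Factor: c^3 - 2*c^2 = (c)*(c^2 - 2*c) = c*(c - 2)*(c)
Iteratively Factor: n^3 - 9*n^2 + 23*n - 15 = (n - 5)*(n^2 - 4*n + 3) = (n - 5)*(n - 3)*(n - 1)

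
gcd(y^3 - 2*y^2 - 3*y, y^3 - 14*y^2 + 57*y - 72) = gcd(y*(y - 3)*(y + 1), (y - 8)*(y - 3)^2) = y - 3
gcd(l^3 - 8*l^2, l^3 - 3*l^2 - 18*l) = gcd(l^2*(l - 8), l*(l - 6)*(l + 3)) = l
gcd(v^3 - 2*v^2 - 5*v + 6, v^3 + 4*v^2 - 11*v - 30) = v^2 - v - 6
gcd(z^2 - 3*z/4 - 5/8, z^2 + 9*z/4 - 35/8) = z - 5/4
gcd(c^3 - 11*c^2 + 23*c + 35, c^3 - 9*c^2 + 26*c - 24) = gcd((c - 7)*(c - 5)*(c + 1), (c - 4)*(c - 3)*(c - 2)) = 1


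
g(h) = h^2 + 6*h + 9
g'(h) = 2*h + 6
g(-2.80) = 0.04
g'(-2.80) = 0.40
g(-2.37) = 0.40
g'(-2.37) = 1.26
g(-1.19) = 3.28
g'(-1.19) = 3.62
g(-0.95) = 4.20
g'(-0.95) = 4.10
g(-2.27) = 0.53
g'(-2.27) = 1.46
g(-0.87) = 4.54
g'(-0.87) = 4.26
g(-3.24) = 0.06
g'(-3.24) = -0.48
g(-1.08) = 3.69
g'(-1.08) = 3.84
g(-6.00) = 9.00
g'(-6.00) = -6.00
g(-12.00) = 81.00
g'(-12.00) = -18.00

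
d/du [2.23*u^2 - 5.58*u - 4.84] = 4.46*u - 5.58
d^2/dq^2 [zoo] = 0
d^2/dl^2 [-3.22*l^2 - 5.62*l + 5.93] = -6.44000000000000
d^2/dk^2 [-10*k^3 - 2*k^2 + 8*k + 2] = -60*k - 4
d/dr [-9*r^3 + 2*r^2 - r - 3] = -27*r^2 + 4*r - 1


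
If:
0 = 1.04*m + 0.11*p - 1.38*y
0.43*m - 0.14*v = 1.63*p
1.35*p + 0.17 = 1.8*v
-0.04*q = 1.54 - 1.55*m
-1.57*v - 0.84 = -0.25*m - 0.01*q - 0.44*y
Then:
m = 1.99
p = 0.49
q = 38.59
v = 0.46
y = 1.54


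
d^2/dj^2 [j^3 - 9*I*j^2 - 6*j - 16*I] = 6*j - 18*I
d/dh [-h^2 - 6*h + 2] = -2*h - 6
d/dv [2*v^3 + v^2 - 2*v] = 6*v^2 + 2*v - 2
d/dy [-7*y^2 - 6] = -14*y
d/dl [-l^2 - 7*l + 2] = -2*l - 7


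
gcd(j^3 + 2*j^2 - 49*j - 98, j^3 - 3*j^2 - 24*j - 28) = j^2 - 5*j - 14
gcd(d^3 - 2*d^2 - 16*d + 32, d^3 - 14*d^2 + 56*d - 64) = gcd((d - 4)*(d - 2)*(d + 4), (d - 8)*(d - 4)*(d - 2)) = d^2 - 6*d + 8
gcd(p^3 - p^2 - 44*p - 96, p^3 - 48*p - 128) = p^2 - 4*p - 32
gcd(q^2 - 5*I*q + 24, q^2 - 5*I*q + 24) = q^2 - 5*I*q + 24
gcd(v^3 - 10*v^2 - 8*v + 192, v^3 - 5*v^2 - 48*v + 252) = v - 6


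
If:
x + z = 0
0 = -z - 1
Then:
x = 1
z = -1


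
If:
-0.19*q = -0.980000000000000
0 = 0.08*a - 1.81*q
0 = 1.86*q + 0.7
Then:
No Solution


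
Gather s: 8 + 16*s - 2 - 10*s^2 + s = -10*s^2 + 17*s + 6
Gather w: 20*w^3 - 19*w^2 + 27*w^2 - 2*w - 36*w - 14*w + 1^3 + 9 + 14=20*w^3 + 8*w^2 - 52*w + 24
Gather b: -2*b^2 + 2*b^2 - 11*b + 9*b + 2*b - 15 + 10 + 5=0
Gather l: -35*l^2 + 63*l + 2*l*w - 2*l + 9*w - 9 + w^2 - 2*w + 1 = -35*l^2 + l*(2*w + 61) + w^2 + 7*w - 8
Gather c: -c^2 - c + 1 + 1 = -c^2 - c + 2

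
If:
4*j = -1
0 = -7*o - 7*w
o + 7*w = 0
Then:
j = -1/4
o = 0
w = 0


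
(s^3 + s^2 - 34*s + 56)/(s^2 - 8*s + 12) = (s^2 + 3*s - 28)/(s - 6)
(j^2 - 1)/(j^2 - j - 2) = (j - 1)/(j - 2)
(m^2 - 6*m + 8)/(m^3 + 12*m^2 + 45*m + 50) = (m^2 - 6*m + 8)/(m^3 + 12*m^2 + 45*m + 50)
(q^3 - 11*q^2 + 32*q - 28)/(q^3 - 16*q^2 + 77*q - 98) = (q - 2)/(q - 7)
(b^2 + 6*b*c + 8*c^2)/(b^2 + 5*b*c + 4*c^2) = (b + 2*c)/(b + c)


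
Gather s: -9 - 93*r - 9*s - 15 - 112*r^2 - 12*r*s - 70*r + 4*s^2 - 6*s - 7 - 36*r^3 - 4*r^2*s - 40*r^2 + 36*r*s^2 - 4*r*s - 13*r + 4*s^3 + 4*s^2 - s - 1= -36*r^3 - 152*r^2 - 176*r + 4*s^3 + s^2*(36*r + 8) + s*(-4*r^2 - 16*r - 16) - 32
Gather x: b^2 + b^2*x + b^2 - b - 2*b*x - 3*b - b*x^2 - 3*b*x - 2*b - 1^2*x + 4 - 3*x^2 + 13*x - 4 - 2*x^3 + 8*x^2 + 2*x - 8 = 2*b^2 - 6*b - 2*x^3 + x^2*(5 - b) + x*(b^2 - 5*b + 14) - 8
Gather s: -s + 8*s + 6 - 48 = 7*s - 42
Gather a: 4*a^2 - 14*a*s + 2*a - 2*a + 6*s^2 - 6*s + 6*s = 4*a^2 - 14*a*s + 6*s^2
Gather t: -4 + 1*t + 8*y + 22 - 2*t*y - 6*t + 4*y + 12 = t*(-2*y - 5) + 12*y + 30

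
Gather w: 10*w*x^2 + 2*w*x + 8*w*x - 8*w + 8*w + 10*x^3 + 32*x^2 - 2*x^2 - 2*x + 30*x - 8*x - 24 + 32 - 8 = w*(10*x^2 + 10*x) + 10*x^3 + 30*x^2 + 20*x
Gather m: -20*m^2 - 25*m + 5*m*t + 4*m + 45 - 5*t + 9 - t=-20*m^2 + m*(5*t - 21) - 6*t + 54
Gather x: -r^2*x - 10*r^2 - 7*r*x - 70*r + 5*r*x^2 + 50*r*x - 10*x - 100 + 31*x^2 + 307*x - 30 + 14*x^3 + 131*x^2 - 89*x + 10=-10*r^2 - 70*r + 14*x^3 + x^2*(5*r + 162) + x*(-r^2 + 43*r + 208) - 120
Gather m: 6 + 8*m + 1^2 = 8*m + 7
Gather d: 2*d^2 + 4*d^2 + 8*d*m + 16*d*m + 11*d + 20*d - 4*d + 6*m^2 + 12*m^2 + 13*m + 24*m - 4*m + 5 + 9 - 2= 6*d^2 + d*(24*m + 27) + 18*m^2 + 33*m + 12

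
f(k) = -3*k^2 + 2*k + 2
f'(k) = 2 - 6*k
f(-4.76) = -75.49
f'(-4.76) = 30.56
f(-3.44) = -40.38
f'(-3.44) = 22.64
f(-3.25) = -36.19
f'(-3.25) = 21.50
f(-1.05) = -3.41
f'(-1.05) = 8.30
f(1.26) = -0.24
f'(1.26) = -5.56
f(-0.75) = -1.19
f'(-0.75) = 6.50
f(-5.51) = -100.10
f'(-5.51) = 35.06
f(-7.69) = -190.79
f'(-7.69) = 48.14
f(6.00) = -94.00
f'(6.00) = -34.00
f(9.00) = -223.00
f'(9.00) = -52.00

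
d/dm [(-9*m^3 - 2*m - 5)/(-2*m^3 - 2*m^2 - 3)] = (18*m^4 - 8*m^3 + 47*m^2 - 20*m + 6)/(4*m^6 + 8*m^5 + 4*m^4 + 12*m^3 + 12*m^2 + 9)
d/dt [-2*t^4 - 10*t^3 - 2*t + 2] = -8*t^3 - 30*t^2 - 2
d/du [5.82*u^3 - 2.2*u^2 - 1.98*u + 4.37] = 17.46*u^2 - 4.4*u - 1.98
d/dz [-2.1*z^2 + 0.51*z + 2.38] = 0.51 - 4.2*z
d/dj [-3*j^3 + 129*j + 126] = 129 - 9*j^2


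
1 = 1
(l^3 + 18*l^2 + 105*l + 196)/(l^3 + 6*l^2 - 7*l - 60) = (l^2 + 14*l + 49)/(l^2 + 2*l - 15)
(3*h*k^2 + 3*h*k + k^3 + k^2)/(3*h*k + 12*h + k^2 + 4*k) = k*(k + 1)/(k + 4)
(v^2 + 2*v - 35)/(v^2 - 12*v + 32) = (v^2 + 2*v - 35)/(v^2 - 12*v + 32)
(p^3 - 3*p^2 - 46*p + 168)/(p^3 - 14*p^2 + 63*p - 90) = (p^2 + 3*p - 28)/(p^2 - 8*p + 15)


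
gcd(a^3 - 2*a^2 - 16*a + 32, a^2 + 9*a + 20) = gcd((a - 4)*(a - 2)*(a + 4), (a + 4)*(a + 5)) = a + 4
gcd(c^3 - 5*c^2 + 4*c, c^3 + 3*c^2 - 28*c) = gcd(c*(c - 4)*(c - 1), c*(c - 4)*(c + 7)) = c^2 - 4*c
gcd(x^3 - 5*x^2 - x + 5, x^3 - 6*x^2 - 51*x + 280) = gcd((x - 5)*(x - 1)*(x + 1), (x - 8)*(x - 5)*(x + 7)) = x - 5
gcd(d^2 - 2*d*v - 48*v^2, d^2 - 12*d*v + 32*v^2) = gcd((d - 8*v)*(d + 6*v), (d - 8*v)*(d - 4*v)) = -d + 8*v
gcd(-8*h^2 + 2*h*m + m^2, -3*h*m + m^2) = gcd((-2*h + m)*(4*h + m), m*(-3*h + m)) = 1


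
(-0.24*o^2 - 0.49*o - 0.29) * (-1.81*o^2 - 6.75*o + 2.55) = 0.4344*o^4 + 2.5069*o^3 + 3.2204*o^2 + 0.708*o - 0.7395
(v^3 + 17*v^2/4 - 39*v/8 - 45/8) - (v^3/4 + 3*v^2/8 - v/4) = 3*v^3/4 + 31*v^2/8 - 37*v/8 - 45/8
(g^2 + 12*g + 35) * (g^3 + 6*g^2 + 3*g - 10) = g^5 + 18*g^4 + 110*g^3 + 236*g^2 - 15*g - 350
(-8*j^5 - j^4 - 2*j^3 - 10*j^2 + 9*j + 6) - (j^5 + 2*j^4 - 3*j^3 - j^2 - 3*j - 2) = -9*j^5 - 3*j^4 + j^3 - 9*j^2 + 12*j + 8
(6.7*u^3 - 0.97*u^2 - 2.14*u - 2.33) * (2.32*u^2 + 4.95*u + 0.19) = 15.544*u^5 + 30.9146*u^4 - 8.4933*u^3 - 16.1829*u^2 - 11.9401*u - 0.4427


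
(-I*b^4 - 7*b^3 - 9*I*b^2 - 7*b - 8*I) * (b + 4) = -I*b^5 - 7*b^4 - 4*I*b^4 - 28*b^3 - 9*I*b^3 - 7*b^2 - 36*I*b^2 - 28*b - 8*I*b - 32*I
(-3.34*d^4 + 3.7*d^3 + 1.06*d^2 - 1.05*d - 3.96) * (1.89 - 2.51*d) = 8.3834*d^5 - 15.5996*d^4 + 4.3324*d^3 + 4.6389*d^2 + 7.9551*d - 7.4844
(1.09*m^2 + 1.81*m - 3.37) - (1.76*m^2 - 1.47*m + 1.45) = -0.67*m^2 + 3.28*m - 4.82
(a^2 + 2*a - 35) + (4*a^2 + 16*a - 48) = 5*a^2 + 18*a - 83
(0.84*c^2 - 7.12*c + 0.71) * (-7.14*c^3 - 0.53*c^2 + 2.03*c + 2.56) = -5.9976*c^5 + 50.3916*c^4 + 0.4094*c^3 - 12.6795*c^2 - 16.7859*c + 1.8176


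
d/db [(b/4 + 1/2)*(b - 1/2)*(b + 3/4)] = 3*b^2/4 + 9*b/8 + 1/32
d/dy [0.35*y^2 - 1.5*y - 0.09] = 0.7*y - 1.5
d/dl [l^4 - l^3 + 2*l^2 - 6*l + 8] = 4*l^3 - 3*l^2 + 4*l - 6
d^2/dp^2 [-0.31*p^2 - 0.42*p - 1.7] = -0.620000000000000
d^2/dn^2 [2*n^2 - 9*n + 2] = 4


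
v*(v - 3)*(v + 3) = v^3 - 9*v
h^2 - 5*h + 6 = (h - 3)*(h - 2)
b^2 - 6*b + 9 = (b - 3)^2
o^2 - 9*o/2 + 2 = (o - 4)*(o - 1/2)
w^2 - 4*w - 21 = (w - 7)*(w + 3)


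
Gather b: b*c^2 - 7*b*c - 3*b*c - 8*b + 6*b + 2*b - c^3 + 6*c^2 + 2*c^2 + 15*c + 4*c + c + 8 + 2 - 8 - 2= b*(c^2 - 10*c) - c^3 + 8*c^2 + 20*c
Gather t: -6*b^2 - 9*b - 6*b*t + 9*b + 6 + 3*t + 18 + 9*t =-6*b^2 + t*(12 - 6*b) + 24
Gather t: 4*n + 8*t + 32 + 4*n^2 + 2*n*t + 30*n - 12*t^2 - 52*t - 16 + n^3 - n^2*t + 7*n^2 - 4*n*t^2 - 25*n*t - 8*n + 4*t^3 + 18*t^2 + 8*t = n^3 + 11*n^2 + 26*n + 4*t^3 + t^2*(6 - 4*n) + t*(-n^2 - 23*n - 36) + 16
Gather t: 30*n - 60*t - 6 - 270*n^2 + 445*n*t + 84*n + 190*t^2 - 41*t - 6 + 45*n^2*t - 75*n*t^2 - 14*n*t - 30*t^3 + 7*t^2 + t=-270*n^2 + 114*n - 30*t^3 + t^2*(197 - 75*n) + t*(45*n^2 + 431*n - 100) - 12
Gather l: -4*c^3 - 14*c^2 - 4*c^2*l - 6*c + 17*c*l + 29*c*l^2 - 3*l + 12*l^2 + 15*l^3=-4*c^3 - 14*c^2 - 6*c + 15*l^3 + l^2*(29*c + 12) + l*(-4*c^2 + 17*c - 3)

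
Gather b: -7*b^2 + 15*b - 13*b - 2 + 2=-7*b^2 + 2*b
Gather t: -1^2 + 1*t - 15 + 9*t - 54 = 10*t - 70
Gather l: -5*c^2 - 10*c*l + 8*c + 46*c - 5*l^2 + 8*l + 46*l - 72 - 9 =-5*c^2 + 54*c - 5*l^2 + l*(54 - 10*c) - 81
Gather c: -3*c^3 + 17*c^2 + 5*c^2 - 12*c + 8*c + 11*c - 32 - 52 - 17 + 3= -3*c^3 + 22*c^2 + 7*c - 98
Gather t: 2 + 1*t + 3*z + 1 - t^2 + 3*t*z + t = -t^2 + t*(3*z + 2) + 3*z + 3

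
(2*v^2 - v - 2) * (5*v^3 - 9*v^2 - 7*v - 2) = 10*v^5 - 23*v^4 - 15*v^3 + 21*v^2 + 16*v + 4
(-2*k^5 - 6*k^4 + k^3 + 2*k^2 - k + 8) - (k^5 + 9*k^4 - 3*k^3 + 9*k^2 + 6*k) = -3*k^5 - 15*k^4 + 4*k^3 - 7*k^2 - 7*k + 8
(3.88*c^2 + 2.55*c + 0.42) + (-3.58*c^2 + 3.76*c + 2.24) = 0.3*c^2 + 6.31*c + 2.66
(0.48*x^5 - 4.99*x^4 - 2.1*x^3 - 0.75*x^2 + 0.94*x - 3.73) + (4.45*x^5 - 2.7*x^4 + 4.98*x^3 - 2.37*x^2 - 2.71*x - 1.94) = 4.93*x^5 - 7.69*x^4 + 2.88*x^3 - 3.12*x^2 - 1.77*x - 5.67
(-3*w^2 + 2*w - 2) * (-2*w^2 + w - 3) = 6*w^4 - 7*w^3 + 15*w^2 - 8*w + 6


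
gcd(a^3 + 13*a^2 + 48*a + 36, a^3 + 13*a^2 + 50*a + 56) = 1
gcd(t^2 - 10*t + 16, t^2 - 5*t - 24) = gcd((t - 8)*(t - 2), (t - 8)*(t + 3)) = t - 8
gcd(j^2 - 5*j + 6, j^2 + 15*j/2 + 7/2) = 1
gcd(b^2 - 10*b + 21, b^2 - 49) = b - 7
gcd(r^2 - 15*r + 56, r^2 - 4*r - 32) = r - 8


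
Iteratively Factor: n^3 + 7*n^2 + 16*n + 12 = (n + 3)*(n^2 + 4*n + 4) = (n + 2)*(n + 3)*(n + 2)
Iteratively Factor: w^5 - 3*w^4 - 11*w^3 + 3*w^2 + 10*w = (w - 1)*(w^4 - 2*w^3 - 13*w^2 - 10*w) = (w - 5)*(w - 1)*(w^3 + 3*w^2 + 2*w) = (w - 5)*(w - 1)*(w + 1)*(w^2 + 2*w) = (w - 5)*(w - 1)*(w + 1)*(w + 2)*(w)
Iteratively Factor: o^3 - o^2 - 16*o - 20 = (o - 5)*(o^2 + 4*o + 4) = (o - 5)*(o + 2)*(o + 2)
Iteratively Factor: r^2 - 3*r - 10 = (r + 2)*(r - 5)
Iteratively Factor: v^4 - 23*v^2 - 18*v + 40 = (v + 2)*(v^3 - 2*v^2 - 19*v + 20) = (v - 1)*(v + 2)*(v^2 - v - 20) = (v - 5)*(v - 1)*(v + 2)*(v + 4)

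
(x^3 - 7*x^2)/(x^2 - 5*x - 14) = x^2/(x + 2)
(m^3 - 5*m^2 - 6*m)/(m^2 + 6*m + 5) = m*(m - 6)/(m + 5)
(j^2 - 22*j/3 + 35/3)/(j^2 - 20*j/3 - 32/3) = (-3*j^2 + 22*j - 35)/(-3*j^2 + 20*j + 32)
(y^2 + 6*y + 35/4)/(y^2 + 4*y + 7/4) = (2*y + 5)/(2*y + 1)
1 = 1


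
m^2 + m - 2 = (m - 1)*(m + 2)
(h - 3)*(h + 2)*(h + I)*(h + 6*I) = h^4 - h^3 + 7*I*h^3 - 12*h^2 - 7*I*h^2 + 6*h - 42*I*h + 36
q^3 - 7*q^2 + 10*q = q*(q - 5)*(q - 2)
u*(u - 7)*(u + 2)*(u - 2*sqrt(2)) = u^4 - 5*u^3 - 2*sqrt(2)*u^3 - 14*u^2 + 10*sqrt(2)*u^2 + 28*sqrt(2)*u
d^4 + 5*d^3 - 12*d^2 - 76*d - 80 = (d - 4)*(d + 2)^2*(d + 5)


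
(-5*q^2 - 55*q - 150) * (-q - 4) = 5*q^3 + 75*q^2 + 370*q + 600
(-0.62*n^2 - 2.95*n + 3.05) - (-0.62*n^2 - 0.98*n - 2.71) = 5.76 - 1.97*n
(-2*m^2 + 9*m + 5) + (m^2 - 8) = -m^2 + 9*m - 3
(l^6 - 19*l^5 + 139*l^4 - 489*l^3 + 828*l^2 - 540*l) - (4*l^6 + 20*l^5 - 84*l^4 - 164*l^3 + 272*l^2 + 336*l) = -3*l^6 - 39*l^5 + 223*l^4 - 325*l^3 + 556*l^2 - 876*l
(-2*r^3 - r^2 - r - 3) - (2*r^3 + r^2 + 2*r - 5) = -4*r^3 - 2*r^2 - 3*r + 2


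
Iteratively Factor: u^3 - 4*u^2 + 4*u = (u - 2)*(u^2 - 2*u) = (u - 2)^2*(u)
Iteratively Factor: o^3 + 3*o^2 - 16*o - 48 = (o + 4)*(o^2 - o - 12) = (o + 3)*(o + 4)*(o - 4)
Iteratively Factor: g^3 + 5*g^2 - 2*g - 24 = (g - 2)*(g^2 + 7*g + 12) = (g - 2)*(g + 4)*(g + 3)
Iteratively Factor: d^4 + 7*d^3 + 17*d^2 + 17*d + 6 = (d + 1)*(d^3 + 6*d^2 + 11*d + 6) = (d + 1)*(d + 2)*(d^2 + 4*d + 3) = (d + 1)*(d + 2)*(d + 3)*(d + 1)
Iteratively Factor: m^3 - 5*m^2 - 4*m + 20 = (m + 2)*(m^2 - 7*m + 10) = (m - 2)*(m + 2)*(m - 5)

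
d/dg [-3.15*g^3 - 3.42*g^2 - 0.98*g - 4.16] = -9.45*g^2 - 6.84*g - 0.98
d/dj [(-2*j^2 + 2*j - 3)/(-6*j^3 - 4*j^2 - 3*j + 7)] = (-12*j^4 + 24*j^3 - 40*j^2 - 52*j + 5)/(36*j^6 + 48*j^5 + 52*j^4 - 60*j^3 - 47*j^2 - 42*j + 49)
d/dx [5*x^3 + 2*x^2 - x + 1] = 15*x^2 + 4*x - 1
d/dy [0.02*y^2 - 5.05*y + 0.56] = 0.04*y - 5.05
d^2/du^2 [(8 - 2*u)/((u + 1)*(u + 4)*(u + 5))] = 12*(-u^5 - 2*u^4 + 83*u^3 + 556*u^2 + 1280*u + 1048)/(u^9 + 30*u^8 + 387*u^7 + 2800*u^6 + 12423*u^5 + 34710*u^4 + 60389*u^3 + 62460*u^2 + 34800*u + 8000)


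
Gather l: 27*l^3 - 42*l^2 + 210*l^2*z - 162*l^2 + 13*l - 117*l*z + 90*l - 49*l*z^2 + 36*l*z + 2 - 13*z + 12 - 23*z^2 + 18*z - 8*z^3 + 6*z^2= 27*l^3 + l^2*(210*z - 204) + l*(-49*z^2 - 81*z + 103) - 8*z^3 - 17*z^2 + 5*z + 14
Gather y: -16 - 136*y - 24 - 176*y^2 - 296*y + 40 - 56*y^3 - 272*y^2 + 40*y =-56*y^3 - 448*y^2 - 392*y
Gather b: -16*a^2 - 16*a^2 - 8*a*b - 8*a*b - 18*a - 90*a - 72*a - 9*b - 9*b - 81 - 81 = -32*a^2 - 180*a + b*(-16*a - 18) - 162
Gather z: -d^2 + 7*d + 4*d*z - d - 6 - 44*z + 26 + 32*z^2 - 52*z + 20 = -d^2 + 6*d + 32*z^2 + z*(4*d - 96) + 40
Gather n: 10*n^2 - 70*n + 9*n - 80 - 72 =10*n^2 - 61*n - 152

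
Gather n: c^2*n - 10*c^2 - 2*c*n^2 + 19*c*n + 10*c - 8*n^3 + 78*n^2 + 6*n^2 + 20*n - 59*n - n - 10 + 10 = -10*c^2 + 10*c - 8*n^3 + n^2*(84 - 2*c) + n*(c^2 + 19*c - 40)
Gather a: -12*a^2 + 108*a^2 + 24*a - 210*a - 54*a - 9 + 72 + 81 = 96*a^2 - 240*a + 144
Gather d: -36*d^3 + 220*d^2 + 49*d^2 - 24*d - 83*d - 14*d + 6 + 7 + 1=-36*d^3 + 269*d^2 - 121*d + 14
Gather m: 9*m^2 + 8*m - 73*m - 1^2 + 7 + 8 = 9*m^2 - 65*m + 14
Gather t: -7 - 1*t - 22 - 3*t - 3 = -4*t - 32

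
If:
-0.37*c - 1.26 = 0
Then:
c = -3.41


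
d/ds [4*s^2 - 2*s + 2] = 8*s - 2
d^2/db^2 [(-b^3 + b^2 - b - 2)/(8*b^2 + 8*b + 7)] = 2*(-136*b^3 - 720*b^2 - 363*b + 89)/(512*b^6 + 1536*b^5 + 2880*b^4 + 3200*b^3 + 2520*b^2 + 1176*b + 343)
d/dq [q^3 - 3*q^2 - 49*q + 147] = 3*q^2 - 6*q - 49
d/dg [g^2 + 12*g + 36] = 2*g + 12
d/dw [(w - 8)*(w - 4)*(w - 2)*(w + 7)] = 4*w^3 - 21*w^2 - 84*w + 328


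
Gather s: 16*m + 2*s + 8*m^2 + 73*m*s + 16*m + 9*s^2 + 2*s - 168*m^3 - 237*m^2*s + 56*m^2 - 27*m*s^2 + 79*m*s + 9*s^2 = -168*m^3 + 64*m^2 + 32*m + s^2*(18 - 27*m) + s*(-237*m^2 + 152*m + 4)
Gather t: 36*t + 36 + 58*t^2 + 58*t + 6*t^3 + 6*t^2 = 6*t^3 + 64*t^2 + 94*t + 36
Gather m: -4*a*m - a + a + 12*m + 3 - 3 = m*(12 - 4*a)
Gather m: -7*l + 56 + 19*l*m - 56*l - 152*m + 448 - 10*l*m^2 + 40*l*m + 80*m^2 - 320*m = -63*l + m^2*(80 - 10*l) + m*(59*l - 472) + 504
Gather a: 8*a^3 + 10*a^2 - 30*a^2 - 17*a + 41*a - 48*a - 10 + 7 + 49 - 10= 8*a^3 - 20*a^2 - 24*a + 36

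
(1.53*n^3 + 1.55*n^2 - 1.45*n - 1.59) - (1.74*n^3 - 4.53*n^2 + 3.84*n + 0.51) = -0.21*n^3 + 6.08*n^2 - 5.29*n - 2.1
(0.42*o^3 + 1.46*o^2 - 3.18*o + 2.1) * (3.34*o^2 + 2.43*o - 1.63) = 1.4028*o^5 + 5.897*o^4 - 7.758*o^3 - 3.0932*o^2 + 10.2864*o - 3.423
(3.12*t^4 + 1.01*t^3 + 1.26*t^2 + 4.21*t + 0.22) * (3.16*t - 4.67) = 9.8592*t^5 - 11.3788*t^4 - 0.7351*t^3 + 7.4194*t^2 - 18.9655*t - 1.0274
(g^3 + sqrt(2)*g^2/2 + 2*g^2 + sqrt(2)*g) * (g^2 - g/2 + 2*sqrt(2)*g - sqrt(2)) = g^5 + 3*g^4/2 + 5*sqrt(2)*g^4/2 + g^3 + 15*sqrt(2)*g^3/4 - 5*sqrt(2)*g^2/2 + 3*g^2 - 2*g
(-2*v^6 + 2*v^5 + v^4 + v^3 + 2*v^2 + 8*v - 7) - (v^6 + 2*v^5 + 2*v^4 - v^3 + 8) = -3*v^6 - v^4 + 2*v^3 + 2*v^2 + 8*v - 15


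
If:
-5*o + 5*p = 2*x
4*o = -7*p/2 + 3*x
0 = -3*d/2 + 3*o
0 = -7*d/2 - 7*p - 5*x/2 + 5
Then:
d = 320/1243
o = 160/1243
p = 460/1243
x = 750/1243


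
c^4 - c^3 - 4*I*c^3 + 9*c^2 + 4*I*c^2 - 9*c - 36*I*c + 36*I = (c - 1)*(c - 4*I)*(c - 3*I)*(c + 3*I)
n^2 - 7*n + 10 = (n - 5)*(n - 2)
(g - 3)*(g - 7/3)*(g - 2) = g^3 - 22*g^2/3 + 53*g/3 - 14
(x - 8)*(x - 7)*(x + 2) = x^3 - 13*x^2 + 26*x + 112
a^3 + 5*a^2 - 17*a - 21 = (a - 3)*(a + 1)*(a + 7)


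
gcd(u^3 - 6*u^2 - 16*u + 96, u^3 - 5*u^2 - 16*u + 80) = u^2 - 16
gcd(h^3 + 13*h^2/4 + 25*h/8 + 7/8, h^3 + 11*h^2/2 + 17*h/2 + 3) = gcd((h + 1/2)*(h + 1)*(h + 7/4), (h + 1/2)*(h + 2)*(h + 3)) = h + 1/2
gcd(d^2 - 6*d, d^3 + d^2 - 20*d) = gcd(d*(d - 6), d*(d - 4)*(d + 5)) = d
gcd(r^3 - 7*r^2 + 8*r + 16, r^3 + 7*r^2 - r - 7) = r + 1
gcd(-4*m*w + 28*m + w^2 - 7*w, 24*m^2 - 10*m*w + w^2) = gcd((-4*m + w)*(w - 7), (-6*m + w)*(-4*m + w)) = -4*m + w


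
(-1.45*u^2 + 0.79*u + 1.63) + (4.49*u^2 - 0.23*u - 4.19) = 3.04*u^2 + 0.56*u - 2.56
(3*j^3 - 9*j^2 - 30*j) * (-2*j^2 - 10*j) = -6*j^5 - 12*j^4 + 150*j^3 + 300*j^2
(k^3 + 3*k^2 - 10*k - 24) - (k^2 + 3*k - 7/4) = k^3 + 2*k^2 - 13*k - 89/4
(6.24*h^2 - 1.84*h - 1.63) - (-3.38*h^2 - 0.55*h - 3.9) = 9.62*h^2 - 1.29*h + 2.27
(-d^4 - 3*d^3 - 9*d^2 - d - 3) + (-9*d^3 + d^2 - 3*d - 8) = -d^4 - 12*d^3 - 8*d^2 - 4*d - 11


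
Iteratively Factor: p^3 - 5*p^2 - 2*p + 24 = (p - 4)*(p^2 - p - 6) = (p - 4)*(p + 2)*(p - 3)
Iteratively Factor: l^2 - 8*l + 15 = (l - 5)*(l - 3)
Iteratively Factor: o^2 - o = (o - 1)*(o)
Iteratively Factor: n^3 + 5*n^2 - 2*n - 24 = (n + 3)*(n^2 + 2*n - 8) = (n + 3)*(n + 4)*(n - 2)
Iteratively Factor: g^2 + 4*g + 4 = (g + 2)*(g + 2)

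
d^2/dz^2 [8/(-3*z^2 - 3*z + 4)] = 48*(3*z^2 + 3*z - 3*(2*z + 1)^2 - 4)/(3*z^2 + 3*z - 4)^3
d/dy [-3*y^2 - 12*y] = -6*y - 12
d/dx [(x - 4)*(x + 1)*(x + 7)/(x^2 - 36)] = (x^4 - 83*x^2 - 232*x + 900)/(x^4 - 72*x^2 + 1296)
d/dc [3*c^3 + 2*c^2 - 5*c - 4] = 9*c^2 + 4*c - 5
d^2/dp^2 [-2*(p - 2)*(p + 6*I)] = -4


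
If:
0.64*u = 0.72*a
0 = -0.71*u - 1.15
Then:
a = -1.44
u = -1.62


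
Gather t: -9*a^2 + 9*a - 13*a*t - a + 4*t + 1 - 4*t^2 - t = -9*a^2 + 8*a - 4*t^2 + t*(3 - 13*a) + 1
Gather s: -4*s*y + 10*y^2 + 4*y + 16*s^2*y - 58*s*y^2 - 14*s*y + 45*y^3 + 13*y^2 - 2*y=16*s^2*y + s*(-58*y^2 - 18*y) + 45*y^3 + 23*y^2 + 2*y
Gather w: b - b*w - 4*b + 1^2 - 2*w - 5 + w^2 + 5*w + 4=-3*b + w^2 + w*(3 - b)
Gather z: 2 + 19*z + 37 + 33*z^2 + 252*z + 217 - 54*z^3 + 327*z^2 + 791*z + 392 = -54*z^3 + 360*z^2 + 1062*z + 648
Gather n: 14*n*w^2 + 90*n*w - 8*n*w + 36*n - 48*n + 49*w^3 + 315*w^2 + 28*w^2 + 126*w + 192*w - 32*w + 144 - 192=n*(14*w^2 + 82*w - 12) + 49*w^3 + 343*w^2 + 286*w - 48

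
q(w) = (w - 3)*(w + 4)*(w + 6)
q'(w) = (w - 3)*(w + 4) + (w - 3)*(w + 6) + (w + 4)*(w + 6) = 3*w^2 + 14*w - 6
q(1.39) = -64.13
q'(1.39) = 19.26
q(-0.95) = -60.84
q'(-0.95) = -16.59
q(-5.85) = 2.46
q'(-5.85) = 14.77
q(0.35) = -73.20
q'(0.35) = -0.73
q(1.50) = -61.88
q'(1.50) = 21.75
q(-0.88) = -61.98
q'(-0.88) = -16.00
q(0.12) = -72.62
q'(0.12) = -4.28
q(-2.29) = -33.56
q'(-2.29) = -22.33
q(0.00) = -72.00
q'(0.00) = -6.00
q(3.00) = 0.00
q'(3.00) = 63.00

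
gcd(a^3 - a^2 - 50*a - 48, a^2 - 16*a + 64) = a - 8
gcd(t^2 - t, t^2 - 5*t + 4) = t - 1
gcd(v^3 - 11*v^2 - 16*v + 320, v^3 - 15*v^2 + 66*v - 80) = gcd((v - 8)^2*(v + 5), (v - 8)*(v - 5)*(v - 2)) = v - 8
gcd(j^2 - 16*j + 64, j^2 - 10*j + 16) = j - 8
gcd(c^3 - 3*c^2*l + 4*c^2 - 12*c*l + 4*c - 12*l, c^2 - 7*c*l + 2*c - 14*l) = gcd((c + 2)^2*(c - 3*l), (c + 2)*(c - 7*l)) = c + 2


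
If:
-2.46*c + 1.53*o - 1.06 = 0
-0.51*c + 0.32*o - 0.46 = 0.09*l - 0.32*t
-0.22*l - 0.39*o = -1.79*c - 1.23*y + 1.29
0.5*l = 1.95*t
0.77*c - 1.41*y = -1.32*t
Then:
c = 2.03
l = -28.83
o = 3.96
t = -7.39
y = -5.81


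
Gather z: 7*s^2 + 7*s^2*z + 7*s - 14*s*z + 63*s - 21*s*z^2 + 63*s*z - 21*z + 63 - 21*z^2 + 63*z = 7*s^2 + 70*s + z^2*(-21*s - 21) + z*(7*s^2 + 49*s + 42) + 63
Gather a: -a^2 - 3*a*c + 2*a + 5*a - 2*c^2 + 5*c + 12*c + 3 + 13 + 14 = -a^2 + a*(7 - 3*c) - 2*c^2 + 17*c + 30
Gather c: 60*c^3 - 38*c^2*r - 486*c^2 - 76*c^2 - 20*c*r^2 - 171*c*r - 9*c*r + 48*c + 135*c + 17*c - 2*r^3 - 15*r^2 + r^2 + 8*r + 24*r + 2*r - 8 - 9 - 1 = 60*c^3 + c^2*(-38*r - 562) + c*(-20*r^2 - 180*r + 200) - 2*r^3 - 14*r^2 + 34*r - 18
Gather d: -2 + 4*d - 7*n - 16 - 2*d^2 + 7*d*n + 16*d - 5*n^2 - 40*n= -2*d^2 + d*(7*n + 20) - 5*n^2 - 47*n - 18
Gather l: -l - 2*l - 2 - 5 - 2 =-3*l - 9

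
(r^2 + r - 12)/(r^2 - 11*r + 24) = (r + 4)/(r - 8)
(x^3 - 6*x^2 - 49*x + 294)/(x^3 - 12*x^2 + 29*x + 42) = (x + 7)/(x + 1)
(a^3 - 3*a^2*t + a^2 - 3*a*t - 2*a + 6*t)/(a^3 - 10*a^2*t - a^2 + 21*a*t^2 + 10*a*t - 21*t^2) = (-a - 2)/(-a + 7*t)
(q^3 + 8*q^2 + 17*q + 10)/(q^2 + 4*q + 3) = (q^2 + 7*q + 10)/(q + 3)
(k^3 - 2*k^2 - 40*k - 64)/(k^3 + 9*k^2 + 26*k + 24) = (k - 8)/(k + 3)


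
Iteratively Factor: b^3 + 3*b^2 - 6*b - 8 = (b - 2)*(b^2 + 5*b + 4) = (b - 2)*(b + 1)*(b + 4)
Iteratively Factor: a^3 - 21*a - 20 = (a + 4)*(a^2 - 4*a - 5) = (a - 5)*(a + 4)*(a + 1)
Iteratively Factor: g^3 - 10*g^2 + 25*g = (g - 5)*(g^2 - 5*g) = g*(g - 5)*(g - 5)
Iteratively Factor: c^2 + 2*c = (c + 2)*(c)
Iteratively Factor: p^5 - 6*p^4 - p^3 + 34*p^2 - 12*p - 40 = (p + 1)*(p^4 - 7*p^3 + 6*p^2 + 28*p - 40) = (p - 2)*(p + 1)*(p^3 - 5*p^2 - 4*p + 20) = (p - 2)*(p + 1)*(p + 2)*(p^2 - 7*p + 10) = (p - 2)^2*(p + 1)*(p + 2)*(p - 5)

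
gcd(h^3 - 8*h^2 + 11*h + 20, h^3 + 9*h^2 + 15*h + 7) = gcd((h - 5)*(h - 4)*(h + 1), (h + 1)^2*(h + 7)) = h + 1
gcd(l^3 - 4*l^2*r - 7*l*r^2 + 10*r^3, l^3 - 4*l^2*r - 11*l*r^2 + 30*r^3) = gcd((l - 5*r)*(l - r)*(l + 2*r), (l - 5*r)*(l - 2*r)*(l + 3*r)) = -l + 5*r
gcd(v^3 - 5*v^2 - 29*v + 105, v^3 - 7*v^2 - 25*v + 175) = v^2 - 2*v - 35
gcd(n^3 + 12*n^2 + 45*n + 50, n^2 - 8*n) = 1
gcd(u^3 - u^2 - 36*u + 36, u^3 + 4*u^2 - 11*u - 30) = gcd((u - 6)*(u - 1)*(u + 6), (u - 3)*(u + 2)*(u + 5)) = 1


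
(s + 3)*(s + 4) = s^2 + 7*s + 12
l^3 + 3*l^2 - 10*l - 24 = (l - 3)*(l + 2)*(l + 4)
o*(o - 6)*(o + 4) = o^3 - 2*o^2 - 24*o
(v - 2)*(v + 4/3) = v^2 - 2*v/3 - 8/3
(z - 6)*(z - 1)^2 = z^3 - 8*z^2 + 13*z - 6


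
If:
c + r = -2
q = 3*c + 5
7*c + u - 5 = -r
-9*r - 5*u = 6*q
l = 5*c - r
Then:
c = 47/21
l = 108/7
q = 82/7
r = -89/21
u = -45/7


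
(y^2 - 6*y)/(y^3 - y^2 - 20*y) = (6 - y)/(-y^2 + y + 20)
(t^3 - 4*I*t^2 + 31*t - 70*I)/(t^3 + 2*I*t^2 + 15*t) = (t^2 - 9*I*t - 14)/(t*(t - 3*I))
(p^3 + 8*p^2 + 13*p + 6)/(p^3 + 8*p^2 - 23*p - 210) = (p^2 + 2*p + 1)/(p^2 + 2*p - 35)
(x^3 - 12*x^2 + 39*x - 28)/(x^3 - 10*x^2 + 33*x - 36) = (x^2 - 8*x + 7)/(x^2 - 6*x + 9)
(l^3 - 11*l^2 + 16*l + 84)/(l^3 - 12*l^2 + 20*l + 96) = (l - 7)/(l - 8)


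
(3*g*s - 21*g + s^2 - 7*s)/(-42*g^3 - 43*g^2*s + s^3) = (-3*g*s + 21*g - s^2 + 7*s)/(42*g^3 + 43*g^2*s - s^3)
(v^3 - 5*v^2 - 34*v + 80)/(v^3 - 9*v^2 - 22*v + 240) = (v - 2)/(v - 6)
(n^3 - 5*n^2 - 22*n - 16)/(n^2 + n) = n - 6 - 16/n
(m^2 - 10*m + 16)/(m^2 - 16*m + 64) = (m - 2)/(m - 8)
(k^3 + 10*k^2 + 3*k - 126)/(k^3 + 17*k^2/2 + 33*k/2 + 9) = 2*(k^2 + 4*k - 21)/(2*k^2 + 5*k + 3)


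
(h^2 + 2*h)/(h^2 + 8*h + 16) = h*(h + 2)/(h^2 + 8*h + 16)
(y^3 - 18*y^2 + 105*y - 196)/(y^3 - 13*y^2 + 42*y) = (y^2 - 11*y + 28)/(y*(y - 6))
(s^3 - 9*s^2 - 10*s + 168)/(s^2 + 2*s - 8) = (s^2 - 13*s + 42)/(s - 2)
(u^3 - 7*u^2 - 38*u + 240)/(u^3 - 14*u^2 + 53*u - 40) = (u + 6)/(u - 1)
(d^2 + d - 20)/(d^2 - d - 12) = (d + 5)/(d + 3)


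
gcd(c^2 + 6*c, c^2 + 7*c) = c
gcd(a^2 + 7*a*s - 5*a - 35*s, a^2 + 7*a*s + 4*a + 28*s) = a + 7*s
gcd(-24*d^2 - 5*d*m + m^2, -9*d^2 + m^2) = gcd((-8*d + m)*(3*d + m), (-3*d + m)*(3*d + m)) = 3*d + m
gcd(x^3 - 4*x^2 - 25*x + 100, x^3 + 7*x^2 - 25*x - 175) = x^2 - 25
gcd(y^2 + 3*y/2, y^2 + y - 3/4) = y + 3/2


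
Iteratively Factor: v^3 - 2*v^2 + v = (v)*(v^2 - 2*v + 1) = v*(v - 1)*(v - 1)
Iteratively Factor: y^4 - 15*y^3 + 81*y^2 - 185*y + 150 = (y - 2)*(y^3 - 13*y^2 + 55*y - 75) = (y - 5)*(y - 2)*(y^2 - 8*y + 15) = (y - 5)*(y - 3)*(y - 2)*(y - 5)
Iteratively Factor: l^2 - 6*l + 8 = (l - 2)*(l - 4)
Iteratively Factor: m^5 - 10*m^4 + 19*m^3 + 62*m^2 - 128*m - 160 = (m + 2)*(m^4 - 12*m^3 + 43*m^2 - 24*m - 80) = (m - 4)*(m + 2)*(m^3 - 8*m^2 + 11*m + 20) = (m - 5)*(m - 4)*(m + 2)*(m^2 - 3*m - 4) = (m - 5)*(m - 4)^2*(m + 2)*(m + 1)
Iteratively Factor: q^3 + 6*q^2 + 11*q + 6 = (q + 2)*(q^2 + 4*q + 3) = (q + 1)*(q + 2)*(q + 3)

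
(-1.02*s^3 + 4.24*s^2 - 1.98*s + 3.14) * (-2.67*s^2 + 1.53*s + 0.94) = 2.7234*s^5 - 12.8814*s^4 + 10.815*s^3 - 7.4276*s^2 + 2.943*s + 2.9516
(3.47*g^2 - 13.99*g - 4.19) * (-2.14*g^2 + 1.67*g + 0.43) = -7.4258*g^4 + 35.7335*g^3 - 12.9046*g^2 - 13.013*g - 1.8017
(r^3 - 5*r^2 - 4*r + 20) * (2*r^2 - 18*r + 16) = 2*r^5 - 28*r^4 + 98*r^3 + 32*r^2 - 424*r + 320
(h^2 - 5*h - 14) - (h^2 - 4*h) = -h - 14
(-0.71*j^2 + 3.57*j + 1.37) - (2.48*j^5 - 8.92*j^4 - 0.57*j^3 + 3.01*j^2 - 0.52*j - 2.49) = -2.48*j^5 + 8.92*j^4 + 0.57*j^3 - 3.72*j^2 + 4.09*j + 3.86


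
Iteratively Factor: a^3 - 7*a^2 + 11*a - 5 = (a - 1)*(a^2 - 6*a + 5) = (a - 1)^2*(a - 5)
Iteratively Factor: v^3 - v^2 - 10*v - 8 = (v + 2)*(v^2 - 3*v - 4) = (v + 1)*(v + 2)*(v - 4)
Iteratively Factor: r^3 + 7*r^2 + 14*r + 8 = (r + 1)*(r^2 + 6*r + 8) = (r + 1)*(r + 4)*(r + 2)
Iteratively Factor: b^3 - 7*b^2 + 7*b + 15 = (b - 3)*(b^2 - 4*b - 5) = (b - 5)*(b - 3)*(b + 1)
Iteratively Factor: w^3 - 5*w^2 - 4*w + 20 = (w - 5)*(w^2 - 4) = (w - 5)*(w - 2)*(w + 2)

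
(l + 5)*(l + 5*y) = l^2 + 5*l*y + 5*l + 25*y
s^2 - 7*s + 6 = (s - 6)*(s - 1)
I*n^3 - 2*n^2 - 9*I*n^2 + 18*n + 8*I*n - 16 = (n - 8)*(n + 2*I)*(I*n - I)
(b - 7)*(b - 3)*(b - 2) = b^3 - 12*b^2 + 41*b - 42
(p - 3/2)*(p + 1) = p^2 - p/2 - 3/2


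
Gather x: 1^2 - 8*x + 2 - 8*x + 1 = 4 - 16*x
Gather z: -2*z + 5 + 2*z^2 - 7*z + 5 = 2*z^2 - 9*z + 10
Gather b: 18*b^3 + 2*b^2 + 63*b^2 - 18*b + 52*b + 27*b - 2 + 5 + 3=18*b^3 + 65*b^2 + 61*b + 6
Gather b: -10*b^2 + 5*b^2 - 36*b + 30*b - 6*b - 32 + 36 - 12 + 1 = -5*b^2 - 12*b - 7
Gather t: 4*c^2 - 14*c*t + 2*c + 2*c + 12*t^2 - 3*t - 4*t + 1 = 4*c^2 + 4*c + 12*t^2 + t*(-14*c - 7) + 1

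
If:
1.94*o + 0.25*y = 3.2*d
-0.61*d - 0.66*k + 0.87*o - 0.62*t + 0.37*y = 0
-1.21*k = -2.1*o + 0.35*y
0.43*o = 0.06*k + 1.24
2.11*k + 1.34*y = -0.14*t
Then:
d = 1.38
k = 14.36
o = 4.89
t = -21.91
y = -20.33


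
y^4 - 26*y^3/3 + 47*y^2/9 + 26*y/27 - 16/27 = (y - 8)*(y - 2/3)*(y - 1/3)*(y + 1/3)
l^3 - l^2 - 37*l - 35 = (l - 7)*(l + 1)*(l + 5)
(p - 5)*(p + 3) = p^2 - 2*p - 15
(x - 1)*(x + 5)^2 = x^3 + 9*x^2 + 15*x - 25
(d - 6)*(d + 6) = d^2 - 36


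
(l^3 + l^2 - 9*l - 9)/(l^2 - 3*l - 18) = (l^2 - 2*l - 3)/(l - 6)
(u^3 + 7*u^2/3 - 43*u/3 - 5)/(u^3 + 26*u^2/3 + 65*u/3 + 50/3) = (3*u^2 - 8*u - 3)/(3*u^2 + 11*u + 10)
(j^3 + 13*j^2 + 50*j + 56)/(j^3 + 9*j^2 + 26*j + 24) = (j + 7)/(j + 3)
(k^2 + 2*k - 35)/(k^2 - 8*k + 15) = (k + 7)/(k - 3)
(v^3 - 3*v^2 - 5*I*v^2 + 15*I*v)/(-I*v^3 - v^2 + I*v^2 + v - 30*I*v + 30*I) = v*(I*v^2 + v*(5 - 3*I) - 15)/(v^3 - v^2*(1 + I) + v*(30 + I) - 30)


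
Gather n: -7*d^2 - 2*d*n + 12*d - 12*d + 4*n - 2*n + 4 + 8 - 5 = -7*d^2 + n*(2 - 2*d) + 7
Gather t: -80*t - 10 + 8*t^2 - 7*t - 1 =8*t^2 - 87*t - 11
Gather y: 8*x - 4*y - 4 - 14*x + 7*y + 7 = -6*x + 3*y + 3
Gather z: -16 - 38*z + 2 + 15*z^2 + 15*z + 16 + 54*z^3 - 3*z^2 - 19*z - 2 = 54*z^3 + 12*z^2 - 42*z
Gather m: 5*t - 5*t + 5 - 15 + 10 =0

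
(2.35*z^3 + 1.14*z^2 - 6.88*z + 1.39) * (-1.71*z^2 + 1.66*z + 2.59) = -4.0185*z^5 + 1.9516*z^4 + 19.7437*z^3 - 10.8451*z^2 - 15.5118*z + 3.6001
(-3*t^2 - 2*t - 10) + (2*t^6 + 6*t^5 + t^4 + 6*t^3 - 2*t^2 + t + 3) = 2*t^6 + 6*t^5 + t^4 + 6*t^3 - 5*t^2 - t - 7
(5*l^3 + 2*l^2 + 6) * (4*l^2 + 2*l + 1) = 20*l^5 + 18*l^4 + 9*l^3 + 26*l^2 + 12*l + 6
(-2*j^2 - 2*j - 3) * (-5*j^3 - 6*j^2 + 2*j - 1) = 10*j^5 + 22*j^4 + 23*j^3 + 16*j^2 - 4*j + 3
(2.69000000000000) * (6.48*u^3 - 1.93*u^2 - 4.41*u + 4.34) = 17.4312*u^3 - 5.1917*u^2 - 11.8629*u + 11.6746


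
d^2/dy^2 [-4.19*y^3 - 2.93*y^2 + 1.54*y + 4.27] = -25.14*y - 5.86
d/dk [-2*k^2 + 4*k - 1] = 4 - 4*k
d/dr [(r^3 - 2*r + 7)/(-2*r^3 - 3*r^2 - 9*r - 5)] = (-3*r^4 - 26*r^3 + 21*r^2 + 42*r + 73)/(4*r^6 + 12*r^5 + 45*r^4 + 74*r^3 + 111*r^2 + 90*r + 25)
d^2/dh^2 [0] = 0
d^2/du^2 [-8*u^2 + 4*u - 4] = -16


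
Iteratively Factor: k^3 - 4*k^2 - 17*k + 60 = (k - 5)*(k^2 + k - 12) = (k - 5)*(k - 3)*(k + 4)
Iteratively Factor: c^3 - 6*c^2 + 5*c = (c)*(c^2 - 6*c + 5) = c*(c - 5)*(c - 1)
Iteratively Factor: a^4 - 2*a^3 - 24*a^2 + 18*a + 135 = (a - 5)*(a^3 + 3*a^2 - 9*a - 27) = (a - 5)*(a + 3)*(a^2 - 9) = (a - 5)*(a - 3)*(a + 3)*(a + 3)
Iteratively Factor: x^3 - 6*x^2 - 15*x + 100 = (x + 4)*(x^2 - 10*x + 25) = (x - 5)*(x + 4)*(x - 5)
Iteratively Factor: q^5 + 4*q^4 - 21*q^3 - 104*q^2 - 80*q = (q + 4)*(q^4 - 21*q^2 - 20*q) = q*(q + 4)*(q^3 - 21*q - 20) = q*(q - 5)*(q + 4)*(q^2 + 5*q + 4) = q*(q - 5)*(q + 4)^2*(q + 1)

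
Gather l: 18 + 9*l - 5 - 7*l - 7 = 2*l + 6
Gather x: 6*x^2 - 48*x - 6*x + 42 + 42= 6*x^2 - 54*x + 84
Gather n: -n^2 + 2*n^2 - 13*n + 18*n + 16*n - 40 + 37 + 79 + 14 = n^2 + 21*n + 90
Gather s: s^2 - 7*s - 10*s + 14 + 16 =s^2 - 17*s + 30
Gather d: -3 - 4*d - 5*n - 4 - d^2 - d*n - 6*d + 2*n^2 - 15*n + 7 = -d^2 + d*(-n - 10) + 2*n^2 - 20*n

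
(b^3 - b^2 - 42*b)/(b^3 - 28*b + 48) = b*(b - 7)/(b^2 - 6*b + 8)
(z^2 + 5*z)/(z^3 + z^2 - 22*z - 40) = z*(z + 5)/(z^3 + z^2 - 22*z - 40)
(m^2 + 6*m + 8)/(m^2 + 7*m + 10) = (m + 4)/(m + 5)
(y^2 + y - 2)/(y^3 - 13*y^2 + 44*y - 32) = (y + 2)/(y^2 - 12*y + 32)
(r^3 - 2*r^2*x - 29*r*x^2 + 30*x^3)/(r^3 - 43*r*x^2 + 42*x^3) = (r + 5*x)/(r + 7*x)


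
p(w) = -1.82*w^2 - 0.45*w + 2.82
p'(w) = -3.64*w - 0.45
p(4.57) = -37.25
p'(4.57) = -17.08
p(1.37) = -1.21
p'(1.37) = -5.44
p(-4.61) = -33.78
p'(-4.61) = 16.33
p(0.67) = 1.70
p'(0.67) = -2.89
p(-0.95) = 1.60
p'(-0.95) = 3.01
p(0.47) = 2.21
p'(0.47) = -2.16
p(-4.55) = -32.81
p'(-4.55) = 16.11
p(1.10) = 0.12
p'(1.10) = -4.45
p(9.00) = -148.65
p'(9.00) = -33.21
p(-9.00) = -140.55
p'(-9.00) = 32.31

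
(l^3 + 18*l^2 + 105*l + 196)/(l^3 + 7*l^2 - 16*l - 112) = (l + 7)/(l - 4)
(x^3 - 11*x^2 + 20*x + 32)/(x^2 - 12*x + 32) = x + 1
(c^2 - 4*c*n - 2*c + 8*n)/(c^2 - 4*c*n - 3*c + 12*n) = (c - 2)/(c - 3)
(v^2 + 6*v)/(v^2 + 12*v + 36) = v/(v + 6)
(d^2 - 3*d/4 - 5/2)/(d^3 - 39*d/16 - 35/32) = 8*(d - 2)/(8*d^2 - 10*d - 7)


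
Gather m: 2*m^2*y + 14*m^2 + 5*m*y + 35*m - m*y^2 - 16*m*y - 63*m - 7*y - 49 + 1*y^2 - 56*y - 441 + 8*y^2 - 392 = m^2*(2*y + 14) + m*(-y^2 - 11*y - 28) + 9*y^2 - 63*y - 882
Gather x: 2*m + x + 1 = 2*m + x + 1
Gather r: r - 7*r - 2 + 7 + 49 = 54 - 6*r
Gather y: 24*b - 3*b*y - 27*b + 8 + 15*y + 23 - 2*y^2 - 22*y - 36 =-3*b - 2*y^2 + y*(-3*b - 7) - 5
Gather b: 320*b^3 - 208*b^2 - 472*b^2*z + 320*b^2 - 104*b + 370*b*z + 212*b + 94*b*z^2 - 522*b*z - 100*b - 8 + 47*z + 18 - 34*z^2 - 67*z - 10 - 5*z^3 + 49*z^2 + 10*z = 320*b^3 + b^2*(112 - 472*z) + b*(94*z^2 - 152*z + 8) - 5*z^3 + 15*z^2 - 10*z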